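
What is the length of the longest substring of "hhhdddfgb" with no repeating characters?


Input: "hhhdddfgb"
Sliding window (track last position of each char):
  Position 0 ('h'): window [0,0] length 1 -- new best
  Position 1 ('h'): repeat (last at 0), move window start to 1
  Position 1 ('h'): window [1,1] length 1
  Position 2 ('h'): repeat (last at 1), move window start to 2
  Position 2 ('h'): window [2,2] length 1
  Position 3 ('d'): window [2,3] length 2 -- new best
  Position 4 ('d'): repeat (last at 3), move window start to 4
  Position 4 ('d'): window [4,4] length 1
  Position 5 ('d'): repeat (last at 4), move window start to 5
  Position 5 ('d'): window [5,5] length 1
  Position 6 ('f'): window [5,6] length 2
  Position 7 ('g'): window [5,7] length 3 -- new best
  Position 8 ('b'): window [5,8] length 4 -- new best
Longest substring with no repeats: "dfgb" with length 4

4


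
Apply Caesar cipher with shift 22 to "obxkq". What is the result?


Caesar cipher: shift "obxkq" by 22
  'o' (pos 14) + 22 = pos 10 = 'k'
  'b' (pos 1) + 22 = pos 23 = 'x'
  'x' (pos 23) + 22 = pos 19 = 't'
  'k' (pos 10) + 22 = pos 6 = 'g'
  'q' (pos 16) + 22 = pos 12 = 'm'
Result: kxtgm

kxtgm


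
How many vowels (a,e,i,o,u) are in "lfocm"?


Input: lfocm
Checking each character:
  'l' at position 0: consonant
  'f' at position 1: consonant
  'o' at position 2: vowel (running total: 1)
  'c' at position 3: consonant
  'm' at position 4: consonant
Total vowels: 1

1


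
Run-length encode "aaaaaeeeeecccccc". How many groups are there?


Input: aaaaaeeeeecccccc
Scanning for consecutive runs:
  Group 1: 'a' x 5 (positions 0-4)
  Group 2: 'e' x 5 (positions 5-9)
  Group 3: 'c' x 6 (positions 10-15)
Total groups: 3

3


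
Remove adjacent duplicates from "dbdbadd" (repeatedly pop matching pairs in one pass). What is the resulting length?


Input: dbdbadd
Stack-based adjacent duplicate removal:
  Read 'd': push. Stack: d
  Read 'b': push. Stack: db
  Read 'd': push. Stack: dbd
  Read 'b': push. Stack: dbdb
  Read 'a': push. Stack: dbdba
  Read 'd': push. Stack: dbdbad
  Read 'd': matches stack top 'd' => pop. Stack: dbdba
Final stack: "dbdba" (length 5)

5


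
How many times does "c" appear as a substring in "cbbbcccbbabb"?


Searching for "c" in "cbbbcccbbabb"
Scanning each position:
  Position 0: "c" => MATCH
  Position 1: "b" => no
  Position 2: "b" => no
  Position 3: "b" => no
  Position 4: "c" => MATCH
  Position 5: "c" => MATCH
  Position 6: "c" => MATCH
  Position 7: "b" => no
  Position 8: "b" => no
  Position 9: "a" => no
  Position 10: "b" => no
  Position 11: "b" => no
Total occurrences: 4

4


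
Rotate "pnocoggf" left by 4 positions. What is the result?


Input: "pnocoggf", rotate left by 4
First 4 characters: "pnoc"
Remaining characters: "oggf"
Concatenate remaining + first: "oggf" + "pnoc" = "oggfpnoc"

oggfpnoc


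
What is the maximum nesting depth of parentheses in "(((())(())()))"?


Input: "(((())(())()))"
Tracking depth:
  Position 0 '(': depth becomes 1
  Position 1 '(': depth becomes 2
  Position 2 '(': depth becomes 3
  Position 3 '(': depth becomes 4
  Position 4 ')': depth becomes 3
  Position 5 ')': depth becomes 2
  Position 6 '(': depth becomes 3
  Position 7 '(': depth becomes 4
  Position 8 ')': depth becomes 3
  Position 9 ')': depth becomes 2
  Position 10 '(': depth becomes 3
  Position 11 ')': depth becomes 2
  Position 12 ')': depth becomes 1
  Position 13 ')': depth becomes 0
Maximum depth reached: 4

4


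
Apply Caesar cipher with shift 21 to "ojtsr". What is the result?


Caesar cipher: shift "ojtsr" by 21
  'o' (pos 14) + 21 = pos 9 = 'j'
  'j' (pos 9) + 21 = pos 4 = 'e'
  't' (pos 19) + 21 = pos 14 = 'o'
  's' (pos 18) + 21 = pos 13 = 'n'
  'r' (pos 17) + 21 = pos 12 = 'm'
Result: jeonm

jeonm


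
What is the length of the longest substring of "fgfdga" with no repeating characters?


Input: "fgfdga"
Sliding window (track last position of each char):
  Position 0 ('f'): window [0,0] length 1 -- new best
  Position 1 ('g'): window [0,1] length 2 -- new best
  Position 2 ('f'): repeat (last at 0), move window start to 1
  Position 2 ('f'): window [1,2] length 2
  Position 3 ('d'): window [1,3] length 3 -- new best
  Position 4 ('g'): repeat (last at 1), move window start to 2
  Position 4 ('g'): window [2,4] length 3
  Position 5 ('a'): window [2,5] length 4 -- new best
Longest substring with no repeats: "fdga" with length 4

4


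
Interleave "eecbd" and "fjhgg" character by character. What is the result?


Interleaving "eecbd" and "fjhgg":
  Position 0: 'e' from first, 'f' from second => "ef"
  Position 1: 'e' from first, 'j' from second => "ej"
  Position 2: 'c' from first, 'h' from second => "ch"
  Position 3: 'b' from first, 'g' from second => "bg"
  Position 4: 'd' from first, 'g' from second => "dg"
Result: efejchbgdg

efejchbgdg


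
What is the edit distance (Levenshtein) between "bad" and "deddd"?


Computing edit distance: "bad" -> "deddd"
DP table:
           d    e    d    d    d
      0    1    2    3    4    5
  b   1    1    2    3    4    5
  a   2    2    2    3    4    5
  d   3    2    3    2    3    4
Edit distance = dp[3][5] = 4

4


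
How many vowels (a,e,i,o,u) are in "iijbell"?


Input: iijbell
Checking each character:
  'i' at position 0: vowel (running total: 1)
  'i' at position 1: vowel (running total: 2)
  'j' at position 2: consonant
  'b' at position 3: consonant
  'e' at position 4: vowel (running total: 3)
  'l' at position 5: consonant
  'l' at position 6: consonant
Total vowels: 3

3


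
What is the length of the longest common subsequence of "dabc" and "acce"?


LCS of "dabc" and "acce"
DP table:
           a    c    c    e
      0    0    0    0    0
  d   0    0    0    0    0
  a   0    1    1    1    1
  b   0    1    1    1    1
  c   0    1    2    2    2
LCS length = dp[4][4] = 2

2


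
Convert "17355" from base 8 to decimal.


Input: "17355" in base 8
Positional expansion:
  Digit '1' (value 1) x 8^4 = 4096
  Digit '7' (value 7) x 8^3 = 3584
  Digit '3' (value 3) x 8^2 = 192
  Digit '5' (value 5) x 8^1 = 40
  Digit '5' (value 5) x 8^0 = 5
Sum = 7917

7917


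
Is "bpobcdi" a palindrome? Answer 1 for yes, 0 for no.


Input: bpobcdi
Reversed: idcbopb
  Compare pos 0 ('b') with pos 6 ('i'): MISMATCH
  Compare pos 1 ('p') with pos 5 ('d'): MISMATCH
  Compare pos 2 ('o') with pos 4 ('c'): MISMATCH
Result: not a palindrome

0


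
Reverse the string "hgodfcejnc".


Input: hgodfcejnc
Reading characters right to left:
  Position 9: 'c'
  Position 8: 'n'
  Position 7: 'j'
  Position 6: 'e'
  Position 5: 'c'
  Position 4: 'f'
  Position 3: 'd'
  Position 2: 'o'
  Position 1: 'g'
  Position 0: 'h'
Reversed: cnjecfdogh

cnjecfdogh


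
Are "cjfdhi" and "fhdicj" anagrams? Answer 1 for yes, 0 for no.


Strings: "cjfdhi", "fhdicj"
Sorted first:  cdfhij
Sorted second: cdfhij
Sorted forms match => anagrams

1


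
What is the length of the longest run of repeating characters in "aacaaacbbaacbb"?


Input: "aacaaacbbaacbb"
Scanning for longest run:
  Position 1 ('a'): continues run of 'a', length=2
  Position 2 ('c'): new char, reset run to 1
  Position 3 ('a'): new char, reset run to 1
  Position 4 ('a'): continues run of 'a', length=2
  Position 5 ('a'): continues run of 'a', length=3
  Position 6 ('c'): new char, reset run to 1
  Position 7 ('b'): new char, reset run to 1
  Position 8 ('b'): continues run of 'b', length=2
  Position 9 ('a'): new char, reset run to 1
  Position 10 ('a'): continues run of 'a', length=2
  Position 11 ('c'): new char, reset run to 1
  Position 12 ('b'): new char, reset run to 1
  Position 13 ('b'): continues run of 'b', length=2
Longest run: 'a' with length 3

3


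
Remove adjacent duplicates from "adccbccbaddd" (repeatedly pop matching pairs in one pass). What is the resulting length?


Input: adccbccbaddd
Stack-based adjacent duplicate removal:
  Read 'a': push. Stack: a
  Read 'd': push. Stack: ad
  Read 'c': push. Stack: adc
  Read 'c': matches stack top 'c' => pop. Stack: ad
  Read 'b': push. Stack: adb
  Read 'c': push. Stack: adbc
  Read 'c': matches stack top 'c' => pop. Stack: adb
  Read 'b': matches stack top 'b' => pop. Stack: ad
  Read 'a': push. Stack: ada
  Read 'd': push. Stack: adad
  Read 'd': matches stack top 'd' => pop. Stack: ada
  Read 'd': push. Stack: adad
Final stack: "adad" (length 4)

4


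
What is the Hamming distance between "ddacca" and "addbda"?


Comparing "ddacca" and "addbda" position by position:
  Position 0: 'd' vs 'a' => differ
  Position 1: 'd' vs 'd' => same
  Position 2: 'a' vs 'd' => differ
  Position 3: 'c' vs 'b' => differ
  Position 4: 'c' vs 'd' => differ
  Position 5: 'a' vs 'a' => same
Total differences (Hamming distance): 4

4


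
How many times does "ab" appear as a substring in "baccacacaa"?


Searching for "ab" in "baccacacaa"
Scanning each position:
  Position 0: "ba" => no
  Position 1: "ac" => no
  Position 2: "cc" => no
  Position 3: "ca" => no
  Position 4: "ac" => no
  Position 5: "ca" => no
  Position 6: "ac" => no
  Position 7: "ca" => no
  Position 8: "aa" => no
Total occurrences: 0

0


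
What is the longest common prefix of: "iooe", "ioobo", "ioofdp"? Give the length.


Words: iooe, ioobo, ioofdp
  Position 0: all 'i' => match
  Position 1: all 'o' => match
  Position 2: all 'o' => match
  Position 3: ('e', 'b', 'f') => mismatch, stop
LCP = "ioo" (length 3)

3


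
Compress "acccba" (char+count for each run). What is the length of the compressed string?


Input: acccba
Runs:
  'a' x 1 => "a1"
  'c' x 3 => "c3"
  'b' x 1 => "b1"
  'a' x 1 => "a1"
Compressed: "a1c3b1a1"
Compressed length: 8

8


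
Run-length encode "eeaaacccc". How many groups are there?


Input: eeaaacccc
Scanning for consecutive runs:
  Group 1: 'e' x 2 (positions 0-1)
  Group 2: 'a' x 3 (positions 2-4)
  Group 3: 'c' x 4 (positions 5-8)
Total groups: 3

3


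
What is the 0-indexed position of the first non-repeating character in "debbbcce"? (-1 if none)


Input: debbbcce
Character frequencies:
  'b': 3
  'c': 2
  'd': 1
  'e': 2
Scanning left to right for freq == 1:
  Position 0 ('d'): unique! => answer = 0

0


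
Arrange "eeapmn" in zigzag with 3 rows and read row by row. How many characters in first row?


Zigzag "eeapmn" into 3 rows:
Placing characters:
  'e' => row 0
  'e' => row 1
  'a' => row 2
  'p' => row 1
  'm' => row 0
  'n' => row 1
Rows:
  Row 0: "em"
  Row 1: "epn"
  Row 2: "a"
First row length: 2

2


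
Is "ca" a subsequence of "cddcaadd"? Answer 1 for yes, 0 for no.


Check if "ca" is a subsequence of "cddcaadd"
Greedy scan:
  Position 0 ('c'): matches sub[0] = 'c'
  Position 1 ('d'): no match needed
  Position 2 ('d'): no match needed
  Position 3 ('c'): no match needed
  Position 4 ('a'): matches sub[1] = 'a'
  Position 5 ('a'): no match needed
  Position 6 ('d'): no match needed
  Position 7 ('d'): no match needed
All 2 characters matched => is a subsequence

1


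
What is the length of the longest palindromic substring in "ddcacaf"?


Input: "ddcacaf"
Checking substrings for palindromes:
  [2:5] "cac" (len 3) => palindrome
  [3:6] "aca" (len 3) => palindrome
  [0:2] "dd" (len 2) => palindrome
Longest palindromic substring: "cac" with length 3

3


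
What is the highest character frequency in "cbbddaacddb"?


Input: cbbddaacddb
Character counts:
  'a': 2
  'b': 3
  'c': 2
  'd': 4
Maximum frequency: 4

4


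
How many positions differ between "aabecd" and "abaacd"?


Comparing "aabecd" and "abaacd" position by position:
  Position 0: 'a' vs 'a' => same
  Position 1: 'a' vs 'b' => DIFFER
  Position 2: 'b' vs 'a' => DIFFER
  Position 3: 'e' vs 'a' => DIFFER
  Position 4: 'c' vs 'c' => same
  Position 5: 'd' vs 'd' => same
Positions that differ: 3

3


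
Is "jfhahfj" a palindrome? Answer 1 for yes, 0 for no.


Input: jfhahfj
Reversed: jfhahfj
  Compare pos 0 ('j') with pos 6 ('j'): match
  Compare pos 1 ('f') with pos 5 ('f'): match
  Compare pos 2 ('h') with pos 4 ('h'): match
Result: palindrome

1


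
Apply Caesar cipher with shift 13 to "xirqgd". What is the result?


Caesar cipher: shift "xirqgd" by 13
  'x' (pos 23) + 13 = pos 10 = 'k'
  'i' (pos 8) + 13 = pos 21 = 'v'
  'r' (pos 17) + 13 = pos 4 = 'e'
  'q' (pos 16) + 13 = pos 3 = 'd'
  'g' (pos 6) + 13 = pos 19 = 't'
  'd' (pos 3) + 13 = pos 16 = 'q'
Result: kvedtq

kvedtq


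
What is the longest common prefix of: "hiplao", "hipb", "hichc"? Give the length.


Words: hiplao, hipb, hichc
  Position 0: all 'h' => match
  Position 1: all 'i' => match
  Position 2: ('p', 'p', 'c') => mismatch, stop
LCP = "hi" (length 2)

2


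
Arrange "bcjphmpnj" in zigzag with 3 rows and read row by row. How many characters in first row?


Zigzag "bcjphmpnj" into 3 rows:
Placing characters:
  'b' => row 0
  'c' => row 1
  'j' => row 2
  'p' => row 1
  'h' => row 0
  'm' => row 1
  'p' => row 2
  'n' => row 1
  'j' => row 0
Rows:
  Row 0: "bhj"
  Row 1: "cpmn"
  Row 2: "jp"
First row length: 3

3


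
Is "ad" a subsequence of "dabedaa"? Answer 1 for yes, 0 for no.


Check if "ad" is a subsequence of "dabedaa"
Greedy scan:
  Position 0 ('d'): no match needed
  Position 1 ('a'): matches sub[0] = 'a'
  Position 2 ('b'): no match needed
  Position 3 ('e'): no match needed
  Position 4 ('d'): matches sub[1] = 'd'
  Position 5 ('a'): no match needed
  Position 6 ('a'): no match needed
All 2 characters matched => is a subsequence

1


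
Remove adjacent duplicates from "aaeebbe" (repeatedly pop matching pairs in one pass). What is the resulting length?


Input: aaeebbe
Stack-based adjacent duplicate removal:
  Read 'a': push. Stack: a
  Read 'a': matches stack top 'a' => pop. Stack: (empty)
  Read 'e': push. Stack: e
  Read 'e': matches stack top 'e' => pop. Stack: (empty)
  Read 'b': push. Stack: b
  Read 'b': matches stack top 'b' => pop. Stack: (empty)
  Read 'e': push. Stack: e
Final stack: "e" (length 1)

1


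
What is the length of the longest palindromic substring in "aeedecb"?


Input: "aeedecb"
Checking substrings for palindromes:
  [2:5] "ede" (len 3) => palindrome
  [1:3] "ee" (len 2) => palindrome
Longest palindromic substring: "ede" with length 3

3


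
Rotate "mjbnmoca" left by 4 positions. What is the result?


Input: "mjbnmoca", rotate left by 4
First 4 characters: "mjbn"
Remaining characters: "moca"
Concatenate remaining + first: "moca" + "mjbn" = "mocamjbn"

mocamjbn


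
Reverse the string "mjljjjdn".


Input: mjljjjdn
Reading characters right to left:
  Position 7: 'n'
  Position 6: 'd'
  Position 5: 'j'
  Position 4: 'j'
  Position 3: 'j'
  Position 2: 'l'
  Position 1: 'j'
  Position 0: 'm'
Reversed: ndjjjljm

ndjjjljm


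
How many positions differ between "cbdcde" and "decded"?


Comparing "cbdcde" and "decded" position by position:
  Position 0: 'c' vs 'd' => DIFFER
  Position 1: 'b' vs 'e' => DIFFER
  Position 2: 'd' vs 'c' => DIFFER
  Position 3: 'c' vs 'd' => DIFFER
  Position 4: 'd' vs 'e' => DIFFER
  Position 5: 'e' vs 'd' => DIFFER
Positions that differ: 6

6


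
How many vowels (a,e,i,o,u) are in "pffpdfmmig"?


Input: pffpdfmmig
Checking each character:
  'p' at position 0: consonant
  'f' at position 1: consonant
  'f' at position 2: consonant
  'p' at position 3: consonant
  'd' at position 4: consonant
  'f' at position 5: consonant
  'm' at position 6: consonant
  'm' at position 7: consonant
  'i' at position 8: vowel (running total: 1)
  'g' at position 9: consonant
Total vowels: 1

1


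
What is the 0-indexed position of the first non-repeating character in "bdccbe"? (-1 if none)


Input: bdccbe
Character frequencies:
  'b': 2
  'c': 2
  'd': 1
  'e': 1
Scanning left to right for freq == 1:
  Position 0 ('b'): freq=2, skip
  Position 1 ('d'): unique! => answer = 1

1


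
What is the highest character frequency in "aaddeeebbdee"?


Input: aaddeeebbdee
Character counts:
  'a': 2
  'b': 2
  'd': 3
  'e': 5
Maximum frequency: 5

5


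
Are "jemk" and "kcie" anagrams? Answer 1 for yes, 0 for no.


Strings: "jemk", "kcie"
Sorted first:  ejkm
Sorted second: ceik
Differ at position 0: 'e' vs 'c' => not anagrams

0


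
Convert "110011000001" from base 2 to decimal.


Input: "110011000001" in base 2
Positional expansion:
  Digit '1' (value 1) x 2^11 = 2048
  Digit '1' (value 1) x 2^10 = 1024
  Digit '0' (value 0) x 2^9 = 0
  Digit '0' (value 0) x 2^8 = 0
  Digit '1' (value 1) x 2^7 = 128
  Digit '1' (value 1) x 2^6 = 64
  Digit '0' (value 0) x 2^5 = 0
  Digit '0' (value 0) x 2^4 = 0
  Digit '0' (value 0) x 2^3 = 0
  Digit '0' (value 0) x 2^2 = 0
  Digit '0' (value 0) x 2^1 = 0
  Digit '1' (value 1) x 2^0 = 1
Sum = 3265

3265


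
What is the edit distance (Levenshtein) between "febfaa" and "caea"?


Computing edit distance: "febfaa" -> "caea"
DP table:
           c    a    e    a
      0    1    2    3    4
  f   1    1    2    3    4
  e   2    2    2    2    3
  b   3    3    3    3    3
  f   4    4    4    4    4
  a   5    5    4    5    4
  a   6    6    5    5    5
Edit distance = dp[6][4] = 5

5


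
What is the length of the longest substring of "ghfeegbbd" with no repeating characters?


Input: "ghfeegbbd"
Sliding window (track last position of each char):
  Position 0 ('g'): window [0,0] length 1 -- new best
  Position 1 ('h'): window [0,1] length 2 -- new best
  Position 2 ('f'): window [0,2] length 3 -- new best
  Position 3 ('e'): window [0,3] length 4 -- new best
  Position 4 ('e'): repeat (last at 3), move window start to 4
  Position 4 ('e'): window [4,4] length 1
  Position 5 ('g'): window [4,5] length 2
  Position 6 ('b'): window [4,6] length 3
  Position 7 ('b'): repeat (last at 6), move window start to 7
  Position 7 ('b'): window [7,7] length 1
  Position 8 ('d'): window [7,8] length 2
Longest substring with no repeats: "ghfe" with length 4

4


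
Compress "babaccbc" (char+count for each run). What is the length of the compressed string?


Input: babaccbc
Runs:
  'b' x 1 => "b1"
  'a' x 1 => "a1"
  'b' x 1 => "b1"
  'a' x 1 => "a1"
  'c' x 2 => "c2"
  'b' x 1 => "b1"
  'c' x 1 => "c1"
Compressed: "b1a1b1a1c2b1c1"
Compressed length: 14

14


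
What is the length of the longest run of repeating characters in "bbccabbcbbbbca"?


Input: "bbccabbcbbbbca"
Scanning for longest run:
  Position 1 ('b'): continues run of 'b', length=2
  Position 2 ('c'): new char, reset run to 1
  Position 3 ('c'): continues run of 'c', length=2
  Position 4 ('a'): new char, reset run to 1
  Position 5 ('b'): new char, reset run to 1
  Position 6 ('b'): continues run of 'b', length=2
  Position 7 ('c'): new char, reset run to 1
  Position 8 ('b'): new char, reset run to 1
  Position 9 ('b'): continues run of 'b', length=2
  Position 10 ('b'): continues run of 'b', length=3
  Position 11 ('b'): continues run of 'b', length=4
  Position 12 ('c'): new char, reset run to 1
  Position 13 ('a'): new char, reset run to 1
Longest run: 'b' with length 4

4


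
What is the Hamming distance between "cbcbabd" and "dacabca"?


Comparing "cbcbabd" and "dacabca" position by position:
  Position 0: 'c' vs 'd' => differ
  Position 1: 'b' vs 'a' => differ
  Position 2: 'c' vs 'c' => same
  Position 3: 'b' vs 'a' => differ
  Position 4: 'a' vs 'b' => differ
  Position 5: 'b' vs 'c' => differ
  Position 6: 'd' vs 'a' => differ
Total differences (Hamming distance): 6

6


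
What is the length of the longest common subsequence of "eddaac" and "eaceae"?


LCS of "eddaac" and "eaceae"
DP table:
           e    a    c    e    a    e
      0    0    0    0    0    0    0
  e   0    1    1    1    1    1    1
  d   0    1    1    1    1    1    1
  d   0    1    1    1    1    1    1
  a   0    1    2    2    2    2    2
  a   0    1    2    2    2    3    3
  c   0    1    2    3    3    3    3
LCS length = dp[6][6] = 3

3


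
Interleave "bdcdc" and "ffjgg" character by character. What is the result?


Interleaving "bdcdc" and "ffjgg":
  Position 0: 'b' from first, 'f' from second => "bf"
  Position 1: 'd' from first, 'f' from second => "df"
  Position 2: 'c' from first, 'j' from second => "cj"
  Position 3: 'd' from first, 'g' from second => "dg"
  Position 4: 'c' from first, 'g' from second => "cg"
Result: bfdfcjdgcg

bfdfcjdgcg


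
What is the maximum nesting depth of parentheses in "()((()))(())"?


Input: "()((()))(())"
Tracking depth:
  Position 0 '(': depth becomes 1
  Position 1 ')': depth becomes 0
  Position 2 '(': depth becomes 1
  Position 3 '(': depth becomes 2
  Position 4 '(': depth becomes 3
  Position 5 ')': depth becomes 2
  Position 6 ')': depth becomes 1
  Position 7 ')': depth becomes 0
  Position 8 '(': depth becomes 1
  Position 9 '(': depth becomes 2
  Position 10 ')': depth becomes 1
  Position 11 ')': depth becomes 0
Maximum depth reached: 3

3


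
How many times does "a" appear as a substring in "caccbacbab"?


Searching for "a" in "caccbacbab"
Scanning each position:
  Position 0: "c" => no
  Position 1: "a" => MATCH
  Position 2: "c" => no
  Position 3: "c" => no
  Position 4: "b" => no
  Position 5: "a" => MATCH
  Position 6: "c" => no
  Position 7: "b" => no
  Position 8: "a" => MATCH
  Position 9: "b" => no
Total occurrences: 3

3


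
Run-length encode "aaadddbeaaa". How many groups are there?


Input: aaadddbeaaa
Scanning for consecutive runs:
  Group 1: 'a' x 3 (positions 0-2)
  Group 2: 'd' x 3 (positions 3-5)
  Group 3: 'b' x 1 (positions 6-6)
  Group 4: 'e' x 1 (positions 7-7)
  Group 5: 'a' x 3 (positions 8-10)
Total groups: 5

5


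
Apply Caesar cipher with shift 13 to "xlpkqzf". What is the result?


Caesar cipher: shift "xlpkqzf" by 13
  'x' (pos 23) + 13 = pos 10 = 'k'
  'l' (pos 11) + 13 = pos 24 = 'y'
  'p' (pos 15) + 13 = pos 2 = 'c'
  'k' (pos 10) + 13 = pos 23 = 'x'
  'q' (pos 16) + 13 = pos 3 = 'd'
  'z' (pos 25) + 13 = pos 12 = 'm'
  'f' (pos 5) + 13 = pos 18 = 's'
Result: kycxdms

kycxdms


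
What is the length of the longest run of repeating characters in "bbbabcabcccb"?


Input: "bbbabcabcccb"
Scanning for longest run:
  Position 1 ('b'): continues run of 'b', length=2
  Position 2 ('b'): continues run of 'b', length=3
  Position 3 ('a'): new char, reset run to 1
  Position 4 ('b'): new char, reset run to 1
  Position 5 ('c'): new char, reset run to 1
  Position 6 ('a'): new char, reset run to 1
  Position 7 ('b'): new char, reset run to 1
  Position 8 ('c'): new char, reset run to 1
  Position 9 ('c'): continues run of 'c', length=2
  Position 10 ('c'): continues run of 'c', length=3
  Position 11 ('b'): new char, reset run to 1
Longest run: 'b' with length 3

3


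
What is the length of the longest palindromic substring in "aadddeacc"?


Input: "aadddeacc"
Checking substrings for palindromes:
  [2:5] "ddd" (len 3) => palindrome
  [0:2] "aa" (len 2) => palindrome
  [2:4] "dd" (len 2) => palindrome
  [3:5] "dd" (len 2) => palindrome
  [7:9] "cc" (len 2) => palindrome
Longest palindromic substring: "ddd" with length 3

3


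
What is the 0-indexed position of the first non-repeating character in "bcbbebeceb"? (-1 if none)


Input: bcbbebeceb
Character frequencies:
  'b': 5
  'c': 2
  'e': 3
Scanning left to right for freq == 1:
  Position 0 ('b'): freq=5, skip
  Position 1 ('c'): freq=2, skip
  Position 2 ('b'): freq=5, skip
  Position 3 ('b'): freq=5, skip
  Position 4 ('e'): freq=3, skip
  Position 5 ('b'): freq=5, skip
  Position 6 ('e'): freq=3, skip
  Position 7 ('c'): freq=2, skip
  Position 8 ('e'): freq=3, skip
  Position 9 ('b'): freq=5, skip
  No unique character found => answer = -1

-1


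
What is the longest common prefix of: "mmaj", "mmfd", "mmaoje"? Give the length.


Words: mmaj, mmfd, mmaoje
  Position 0: all 'm' => match
  Position 1: all 'm' => match
  Position 2: ('a', 'f', 'a') => mismatch, stop
LCP = "mm" (length 2)

2


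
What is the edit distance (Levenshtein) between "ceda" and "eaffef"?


Computing edit distance: "ceda" -> "eaffef"
DP table:
           e    a    f    f    e    f
      0    1    2    3    4    5    6
  c   1    1    2    3    4    5    6
  e   2    1    2    3    4    4    5
  d   3    2    2    3    4    5    5
  a   4    3    2    3    4    5    6
Edit distance = dp[4][6] = 6

6


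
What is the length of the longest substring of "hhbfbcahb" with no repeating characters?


Input: "hhbfbcahb"
Sliding window (track last position of each char):
  Position 0 ('h'): window [0,0] length 1 -- new best
  Position 1 ('h'): repeat (last at 0), move window start to 1
  Position 1 ('h'): window [1,1] length 1
  Position 2 ('b'): window [1,2] length 2 -- new best
  Position 3 ('f'): window [1,3] length 3 -- new best
  Position 4 ('b'): repeat (last at 2), move window start to 3
  Position 4 ('b'): window [3,4] length 2
  Position 5 ('c'): window [3,5] length 3
  Position 6 ('a'): window [3,6] length 4 -- new best
  Position 7 ('h'): window [3,7] length 5 -- new best
  Position 8 ('b'): repeat (last at 4), move window start to 5
  Position 8 ('b'): window [5,8] length 4
Longest substring with no repeats: "fbcah" with length 5

5


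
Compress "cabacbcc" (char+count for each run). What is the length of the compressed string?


Input: cabacbcc
Runs:
  'c' x 1 => "c1"
  'a' x 1 => "a1"
  'b' x 1 => "b1"
  'a' x 1 => "a1"
  'c' x 1 => "c1"
  'b' x 1 => "b1"
  'c' x 2 => "c2"
Compressed: "c1a1b1a1c1b1c2"
Compressed length: 14

14


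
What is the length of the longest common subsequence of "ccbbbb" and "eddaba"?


LCS of "ccbbbb" and "eddaba"
DP table:
           e    d    d    a    b    a
      0    0    0    0    0    0    0
  c   0    0    0    0    0    0    0
  c   0    0    0    0    0    0    0
  b   0    0    0    0    0    1    1
  b   0    0    0    0    0    1    1
  b   0    0    0    0    0    1    1
  b   0    0    0    0    0    1    1
LCS length = dp[6][6] = 1

1


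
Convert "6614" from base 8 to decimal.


Input: "6614" in base 8
Positional expansion:
  Digit '6' (value 6) x 8^3 = 3072
  Digit '6' (value 6) x 8^2 = 384
  Digit '1' (value 1) x 8^1 = 8
  Digit '4' (value 4) x 8^0 = 4
Sum = 3468

3468


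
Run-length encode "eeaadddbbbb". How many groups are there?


Input: eeaadddbbbb
Scanning for consecutive runs:
  Group 1: 'e' x 2 (positions 0-1)
  Group 2: 'a' x 2 (positions 2-3)
  Group 3: 'd' x 3 (positions 4-6)
  Group 4: 'b' x 4 (positions 7-10)
Total groups: 4

4


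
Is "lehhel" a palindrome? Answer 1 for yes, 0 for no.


Input: lehhel
Reversed: lehhel
  Compare pos 0 ('l') with pos 5 ('l'): match
  Compare pos 1 ('e') with pos 4 ('e'): match
  Compare pos 2 ('h') with pos 3 ('h'): match
Result: palindrome

1


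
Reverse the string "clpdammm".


Input: clpdammm
Reading characters right to left:
  Position 7: 'm'
  Position 6: 'm'
  Position 5: 'm'
  Position 4: 'a'
  Position 3: 'd'
  Position 2: 'p'
  Position 1: 'l'
  Position 0: 'c'
Reversed: mmmadplc

mmmadplc


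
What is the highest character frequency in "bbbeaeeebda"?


Input: bbbeaeeebda
Character counts:
  'a': 2
  'b': 4
  'd': 1
  'e': 4
Maximum frequency: 4

4


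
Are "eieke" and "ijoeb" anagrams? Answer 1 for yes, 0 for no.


Strings: "eieke", "ijoeb"
Sorted first:  eeeik
Sorted second: beijo
Differ at position 0: 'e' vs 'b' => not anagrams

0


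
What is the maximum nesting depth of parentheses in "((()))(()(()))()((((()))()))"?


Input: "((()))(()(()))()((((()))()))"
Tracking depth:
  Position 0 '(': depth becomes 1
  Position 1 '(': depth becomes 2
  Position 2 '(': depth becomes 3
  Position 3 ')': depth becomes 2
  Position 4 ')': depth becomes 1
  Position 5 ')': depth becomes 0
  Position 6 '(': depth becomes 1
  Position 7 '(': depth becomes 2
  Position 8 ')': depth becomes 1
  Position 9 '(': depth becomes 2
  Position 10 '(': depth becomes 3
  Position 11 ')': depth becomes 2
  Position 12 ')': depth becomes 1
  Position 13 ')': depth becomes 0
  Position 14 '(': depth becomes 1
  Position 15 ')': depth becomes 0
  Position 16 '(': depth becomes 1
  Position 17 '(': depth becomes 2
  Position 18 '(': depth becomes 3
  Position 19 '(': depth becomes 4
  Position 20 '(': depth becomes 5
  Position 21 ')': depth becomes 4
  Position 22 ')': depth becomes 3
  Position 23 ')': depth becomes 2
  Position 24 '(': depth becomes 3
  Position 25 ')': depth becomes 2
  Position 26 ')': depth becomes 1
  Position 27 ')': depth becomes 0
Maximum depth reached: 5

5


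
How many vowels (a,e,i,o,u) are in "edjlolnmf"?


Input: edjlolnmf
Checking each character:
  'e' at position 0: vowel (running total: 1)
  'd' at position 1: consonant
  'j' at position 2: consonant
  'l' at position 3: consonant
  'o' at position 4: vowel (running total: 2)
  'l' at position 5: consonant
  'n' at position 6: consonant
  'm' at position 7: consonant
  'f' at position 8: consonant
Total vowels: 2

2


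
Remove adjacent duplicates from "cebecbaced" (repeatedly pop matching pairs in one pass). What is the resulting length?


Input: cebecbaced
Stack-based adjacent duplicate removal:
  Read 'c': push. Stack: c
  Read 'e': push. Stack: ce
  Read 'b': push. Stack: ceb
  Read 'e': push. Stack: cebe
  Read 'c': push. Stack: cebec
  Read 'b': push. Stack: cebecb
  Read 'a': push. Stack: cebecba
  Read 'c': push. Stack: cebecbac
  Read 'e': push. Stack: cebecbace
  Read 'd': push. Stack: cebecbaced
Final stack: "cebecbaced" (length 10)

10


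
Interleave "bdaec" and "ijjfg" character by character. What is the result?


Interleaving "bdaec" and "ijjfg":
  Position 0: 'b' from first, 'i' from second => "bi"
  Position 1: 'd' from first, 'j' from second => "dj"
  Position 2: 'a' from first, 'j' from second => "aj"
  Position 3: 'e' from first, 'f' from second => "ef"
  Position 4: 'c' from first, 'g' from second => "cg"
Result: bidjajefcg

bidjajefcg


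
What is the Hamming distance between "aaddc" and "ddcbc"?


Comparing "aaddc" and "ddcbc" position by position:
  Position 0: 'a' vs 'd' => differ
  Position 1: 'a' vs 'd' => differ
  Position 2: 'd' vs 'c' => differ
  Position 3: 'd' vs 'b' => differ
  Position 4: 'c' vs 'c' => same
Total differences (Hamming distance): 4

4


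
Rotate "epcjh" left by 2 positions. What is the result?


Input: "epcjh", rotate left by 2
First 2 characters: "ep"
Remaining characters: "cjh"
Concatenate remaining + first: "cjh" + "ep" = "cjhep"

cjhep


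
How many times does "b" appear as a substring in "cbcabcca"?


Searching for "b" in "cbcabcca"
Scanning each position:
  Position 0: "c" => no
  Position 1: "b" => MATCH
  Position 2: "c" => no
  Position 3: "a" => no
  Position 4: "b" => MATCH
  Position 5: "c" => no
  Position 6: "c" => no
  Position 7: "a" => no
Total occurrences: 2

2


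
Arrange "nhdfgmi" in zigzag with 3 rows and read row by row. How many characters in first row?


Zigzag "nhdfgmi" into 3 rows:
Placing characters:
  'n' => row 0
  'h' => row 1
  'd' => row 2
  'f' => row 1
  'g' => row 0
  'm' => row 1
  'i' => row 2
Rows:
  Row 0: "ng"
  Row 1: "hfm"
  Row 2: "di"
First row length: 2

2


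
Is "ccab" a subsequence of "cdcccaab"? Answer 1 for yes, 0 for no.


Check if "ccab" is a subsequence of "cdcccaab"
Greedy scan:
  Position 0 ('c'): matches sub[0] = 'c'
  Position 1 ('d'): no match needed
  Position 2 ('c'): matches sub[1] = 'c'
  Position 3 ('c'): no match needed
  Position 4 ('c'): no match needed
  Position 5 ('a'): matches sub[2] = 'a'
  Position 6 ('a'): no match needed
  Position 7 ('b'): matches sub[3] = 'b'
All 4 characters matched => is a subsequence

1


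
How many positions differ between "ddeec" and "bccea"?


Comparing "ddeec" and "bccea" position by position:
  Position 0: 'd' vs 'b' => DIFFER
  Position 1: 'd' vs 'c' => DIFFER
  Position 2: 'e' vs 'c' => DIFFER
  Position 3: 'e' vs 'e' => same
  Position 4: 'c' vs 'a' => DIFFER
Positions that differ: 4

4


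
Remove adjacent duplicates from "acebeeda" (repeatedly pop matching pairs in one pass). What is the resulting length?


Input: acebeeda
Stack-based adjacent duplicate removal:
  Read 'a': push. Stack: a
  Read 'c': push. Stack: ac
  Read 'e': push. Stack: ace
  Read 'b': push. Stack: aceb
  Read 'e': push. Stack: acebe
  Read 'e': matches stack top 'e' => pop. Stack: aceb
  Read 'd': push. Stack: acebd
  Read 'a': push. Stack: acebda
Final stack: "acebda" (length 6)

6


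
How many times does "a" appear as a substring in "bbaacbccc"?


Searching for "a" in "bbaacbccc"
Scanning each position:
  Position 0: "b" => no
  Position 1: "b" => no
  Position 2: "a" => MATCH
  Position 3: "a" => MATCH
  Position 4: "c" => no
  Position 5: "b" => no
  Position 6: "c" => no
  Position 7: "c" => no
  Position 8: "c" => no
Total occurrences: 2

2


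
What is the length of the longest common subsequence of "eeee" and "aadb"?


LCS of "eeee" and "aadb"
DP table:
           a    a    d    b
      0    0    0    0    0
  e   0    0    0    0    0
  e   0    0    0    0    0
  e   0    0    0    0    0
  e   0    0    0    0    0
LCS length = dp[4][4] = 0

0


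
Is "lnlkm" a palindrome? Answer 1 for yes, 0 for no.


Input: lnlkm
Reversed: mklnl
  Compare pos 0 ('l') with pos 4 ('m'): MISMATCH
  Compare pos 1 ('n') with pos 3 ('k'): MISMATCH
Result: not a palindrome

0


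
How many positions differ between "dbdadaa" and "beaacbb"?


Comparing "dbdadaa" and "beaacbb" position by position:
  Position 0: 'd' vs 'b' => DIFFER
  Position 1: 'b' vs 'e' => DIFFER
  Position 2: 'd' vs 'a' => DIFFER
  Position 3: 'a' vs 'a' => same
  Position 4: 'd' vs 'c' => DIFFER
  Position 5: 'a' vs 'b' => DIFFER
  Position 6: 'a' vs 'b' => DIFFER
Positions that differ: 6

6


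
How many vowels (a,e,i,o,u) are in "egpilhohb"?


Input: egpilhohb
Checking each character:
  'e' at position 0: vowel (running total: 1)
  'g' at position 1: consonant
  'p' at position 2: consonant
  'i' at position 3: vowel (running total: 2)
  'l' at position 4: consonant
  'h' at position 5: consonant
  'o' at position 6: vowel (running total: 3)
  'h' at position 7: consonant
  'b' at position 8: consonant
Total vowels: 3

3


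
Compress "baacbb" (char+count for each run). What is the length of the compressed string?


Input: baacbb
Runs:
  'b' x 1 => "b1"
  'a' x 2 => "a2"
  'c' x 1 => "c1"
  'b' x 2 => "b2"
Compressed: "b1a2c1b2"
Compressed length: 8

8


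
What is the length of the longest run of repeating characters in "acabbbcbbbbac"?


Input: "acabbbcbbbbac"
Scanning for longest run:
  Position 1 ('c'): new char, reset run to 1
  Position 2 ('a'): new char, reset run to 1
  Position 3 ('b'): new char, reset run to 1
  Position 4 ('b'): continues run of 'b', length=2
  Position 5 ('b'): continues run of 'b', length=3
  Position 6 ('c'): new char, reset run to 1
  Position 7 ('b'): new char, reset run to 1
  Position 8 ('b'): continues run of 'b', length=2
  Position 9 ('b'): continues run of 'b', length=3
  Position 10 ('b'): continues run of 'b', length=4
  Position 11 ('a'): new char, reset run to 1
  Position 12 ('c'): new char, reset run to 1
Longest run: 'b' with length 4

4


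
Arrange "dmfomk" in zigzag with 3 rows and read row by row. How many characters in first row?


Zigzag "dmfomk" into 3 rows:
Placing characters:
  'd' => row 0
  'm' => row 1
  'f' => row 2
  'o' => row 1
  'm' => row 0
  'k' => row 1
Rows:
  Row 0: "dm"
  Row 1: "mok"
  Row 2: "f"
First row length: 2

2


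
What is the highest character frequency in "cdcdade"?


Input: cdcdade
Character counts:
  'a': 1
  'c': 2
  'd': 3
  'e': 1
Maximum frequency: 3

3


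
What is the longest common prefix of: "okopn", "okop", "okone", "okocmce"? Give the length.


Words: okopn, okop, okone, okocmce
  Position 0: all 'o' => match
  Position 1: all 'k' => match
  Position 2: all 'o' => match
  Position 3: ('p', 'p', 'n', 'c') => mismatch, stop
LCP = "oko" (length 3)

3


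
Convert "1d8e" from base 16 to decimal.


Input: "1d8e" in base 16
Positional expansion:
  Digit '1' (value 1) x 16^3 = 4096
  Digit 'd' (value 13) x 16^2 = 3328
  Digit '8' (value 8) x 16^1 = 128
  Digit 'e' (value 14) x 16^0 = 14
Sum = 7566

7566


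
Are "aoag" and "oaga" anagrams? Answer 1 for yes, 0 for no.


Strings: "aoag", "oaga"
Sorted first:  aago
Sorted second: aago
Sorted forms match => anagrams

1


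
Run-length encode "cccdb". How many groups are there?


Input: cccdb
Scanning for consecutive runs:
  Group 1: 'c' x 3 (positions 0-2)
  Group 2: 'd' x 1 (positions 3-3)
  Group 3: 'b' x 1 (positions 4-4)
Total groups: 3

3


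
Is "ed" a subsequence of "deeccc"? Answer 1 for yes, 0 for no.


Check if "ed" is a subsequence of "deeccc"
Greedy scan:
  Position 0 ('d'): no match needed
  Position 1 ('e'): matches sub[0] = 'e'
  Position 2 ('e'): no match needed
  Position 3 ('c'): no match needed
  Position 4 ('c'): no match needed
  Position 5 ('c'): no match needed
Only matched 1/2 characters => not a subsequence

0


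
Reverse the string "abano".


Input: abano
Reading characters right to left:
  Position 4: 'o'
  Position 3: 'n'
  Position 2: 'a'
  Position 1: 'b'
  Position 0: 'a'
Reversed: onaba

onaba


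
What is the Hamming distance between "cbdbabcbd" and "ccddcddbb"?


Comparing "cbdbabcbd" and "ccddcddbb" position by position:
  Position 0: 'c' vs 'c' => same
  Position 1: 'b' vs 'c' => differ
  Position 2: 'd' vs 'd' => same
  Position 3: 'b' vs 'd' => differ
  Position 4: 'a' vs 'c' => differ
  Position 5: 'b' vs 'd' => differ
  Position 6: 'c' vs 'd' => differ
  Position 7: 'b' vs 'b' => same
  Position 8: 'd' vs 'b' => differ
Total differences (Hamming distance): 6

6


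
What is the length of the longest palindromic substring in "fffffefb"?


Input: "fffffefb"
Checking substrings for palindromes:
  [0:5] "fffff" (len 5) => palindrome
  [0:4] "ffff" (len 4) => palindrome
  [1:5] "ffff" (len 4) => palindrome
  [0:3] "fff" (len 3) => palindrome
  [1:4] "fff" (len 3) => palindrome
  [2:5] "fff" (len 3) => palindrome
Longest palindromic substring: "fffff" with length 5

5


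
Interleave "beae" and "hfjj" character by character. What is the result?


Interleaving "beae" and "hfjj":
  Position 0: 'b' from first, 'h' from second => "bh"
  Position 1: 'e' from first, 'f' from second => "ef"
  Position 2: 'a' from first, 'j' from second => "aj"
  Position 3: 'e' from first, 'j' from second => "ej"
Result: bhefajej

bhefajej


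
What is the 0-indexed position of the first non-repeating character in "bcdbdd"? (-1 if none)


Input: bcdbdd
Character frequencies:
  'b': 2
  'c': 1
  'd': 3
Scanning left to right for freq == 1:
  Position 0 ('b'): freq=2, skip
  Position 1 ('c'): unique! => answer = 1

1


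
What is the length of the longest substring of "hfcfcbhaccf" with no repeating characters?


Input: "hfcfcbhaccf"
Sliding window (track last position of each char):
  Position 0 ('h'): window [0,0] length 1 -- new best
  Position 1 ('f'): window [0,1] length 2 -- new best
  Position 2 ('c'): window [0,2] length 3 -- new best
  Position 3 ('f'): repeat (last at 1), move window start to 2
  Position 3 ('f'): window [2,3] length 2
  Position 4 ('c'): repeat (last at 2), move window start to 3
  Position 4 ('c'): window [3,4] length 2
  Position 5 ('b'): window [3,5] length 3
  Position 6 ('h'): window [3,6] length 4 -- new best
  Position 7 ('a'): window [3,7] length 5 -- new best
  Position 8 ('c'): repeat (last at 4), move window start to 5
  Position 8 ('c'): window [5,8] length 4
  Position 9 ('c'): repeat (last at 8), move window start to 9
  Position 9 ('c'): window [9,9] length 1
  Position 10 ('f'): window [9,10] length 2
Longest substring with no repeats: "fcbha" with length 5

5


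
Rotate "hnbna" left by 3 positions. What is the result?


Input: "hnbna", rotate left by 3
First 3 characters: "hnb"
Remaining characters: "na"
Concatenate remaining + first: "na" + "hnb" = "nahnb"

nahnb


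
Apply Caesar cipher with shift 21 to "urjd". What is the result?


Caesar cipher: shift "urjd" by 21
  'u' (pos 20) + 21 = pos 15 = 'p'
  'r' (pos 17) + 21 = pos 12 = 'm'
  'j' (pos 9) + 21 = pos 4 = 'e'
  'd' (pos 3) + 21 = pos 24 = 'y'
Result: pmey

pmey
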